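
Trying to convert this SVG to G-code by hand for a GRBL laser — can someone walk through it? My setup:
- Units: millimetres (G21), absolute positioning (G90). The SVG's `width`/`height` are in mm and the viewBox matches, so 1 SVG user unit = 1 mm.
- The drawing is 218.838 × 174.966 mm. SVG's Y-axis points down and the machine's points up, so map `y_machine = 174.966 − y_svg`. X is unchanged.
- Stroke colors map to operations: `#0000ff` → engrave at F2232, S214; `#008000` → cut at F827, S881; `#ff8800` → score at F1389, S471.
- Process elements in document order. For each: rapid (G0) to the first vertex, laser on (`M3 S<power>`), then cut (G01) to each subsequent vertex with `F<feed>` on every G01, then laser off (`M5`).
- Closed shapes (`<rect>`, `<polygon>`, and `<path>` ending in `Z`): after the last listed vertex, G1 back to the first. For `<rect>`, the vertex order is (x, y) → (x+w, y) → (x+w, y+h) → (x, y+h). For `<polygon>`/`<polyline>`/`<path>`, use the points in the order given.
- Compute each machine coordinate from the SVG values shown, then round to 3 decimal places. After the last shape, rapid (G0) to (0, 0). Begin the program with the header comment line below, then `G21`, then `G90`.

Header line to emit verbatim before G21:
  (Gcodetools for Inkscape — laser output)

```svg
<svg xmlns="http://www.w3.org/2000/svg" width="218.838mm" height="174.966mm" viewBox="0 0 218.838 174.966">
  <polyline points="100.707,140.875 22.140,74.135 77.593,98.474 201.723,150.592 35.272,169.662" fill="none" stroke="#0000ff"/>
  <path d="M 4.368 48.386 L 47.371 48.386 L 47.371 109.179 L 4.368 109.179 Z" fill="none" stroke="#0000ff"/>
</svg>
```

1 u = 1 mm; y_m = 174.966 − y.

[1] `<polyline>` open polyline, #0000ff→engrave S214 F2232: (100.707,34.091) → (22.140,100.831) → (77.593,76.492) → (201.723,24.374) → (35.272,5.304)

[2] `<path>` rectangle, #0000ff→engrave S214 F2232: (4.368,126.580) → (47.371,126.580) → (47.371,65.787) → (4.368,65.787) → (4.368,126.580) (closed)

(Gcodetools for Inkscape — laser output)
G21
G90
G0 X100.707 Y34.091
M3 S214
G01 X22.140 Y100.831 F2232
G01 X77.593 Y76.492 F2232
G01 X201.723 Y24.374 F2232
G01 X35.272 Y5.304 F2232
M5
G0 X4.368 Y126.580
M3 S214
G01 X47.371 Y126.580 F2232
G01 X47.371 Y65.787 F2232
G01 X4.368 Y65.787 F2232
G01 X4.368 Y126.580 F2232
M5
G0 X0.000 Y0.000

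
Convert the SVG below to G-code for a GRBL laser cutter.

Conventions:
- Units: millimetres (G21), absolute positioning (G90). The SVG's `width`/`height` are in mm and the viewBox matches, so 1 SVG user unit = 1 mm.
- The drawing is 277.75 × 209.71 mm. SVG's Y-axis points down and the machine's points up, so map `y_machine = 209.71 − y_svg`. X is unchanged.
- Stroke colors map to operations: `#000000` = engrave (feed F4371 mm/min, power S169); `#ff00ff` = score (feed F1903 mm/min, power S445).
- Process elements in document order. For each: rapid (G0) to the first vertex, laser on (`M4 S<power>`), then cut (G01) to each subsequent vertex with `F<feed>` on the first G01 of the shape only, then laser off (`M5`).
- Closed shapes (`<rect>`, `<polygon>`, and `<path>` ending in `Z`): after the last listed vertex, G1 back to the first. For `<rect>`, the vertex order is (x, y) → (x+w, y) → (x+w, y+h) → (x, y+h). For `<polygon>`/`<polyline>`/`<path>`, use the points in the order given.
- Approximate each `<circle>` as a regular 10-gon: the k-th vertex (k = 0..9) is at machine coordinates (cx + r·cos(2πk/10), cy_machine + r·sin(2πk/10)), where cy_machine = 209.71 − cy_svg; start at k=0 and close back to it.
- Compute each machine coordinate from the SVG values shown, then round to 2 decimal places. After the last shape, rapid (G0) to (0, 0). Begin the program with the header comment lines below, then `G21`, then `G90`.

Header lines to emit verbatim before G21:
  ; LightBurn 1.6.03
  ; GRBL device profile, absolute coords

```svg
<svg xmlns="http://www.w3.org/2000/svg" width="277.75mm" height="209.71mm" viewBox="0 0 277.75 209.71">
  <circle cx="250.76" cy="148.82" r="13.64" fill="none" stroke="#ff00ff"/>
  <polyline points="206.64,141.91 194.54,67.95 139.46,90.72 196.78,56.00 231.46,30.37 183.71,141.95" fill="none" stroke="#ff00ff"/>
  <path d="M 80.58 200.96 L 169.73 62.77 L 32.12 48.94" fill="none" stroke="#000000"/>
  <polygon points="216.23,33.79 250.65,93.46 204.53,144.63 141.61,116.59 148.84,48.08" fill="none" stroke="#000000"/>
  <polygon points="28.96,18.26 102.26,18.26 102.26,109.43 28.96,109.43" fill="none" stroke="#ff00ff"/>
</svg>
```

viewBox `0 0 277.75 209.71` with mm width/height → 1 unit = 1 mm. Flip: y_m = 209.71 − y_svg.

**Shape 1** — `<circle>` circle, stroke `#ff00ff` → score (S445, F1903). Machine vertices: (264.40,60.89) → (261.79,68.91) → (254.97,73.86) → (246.55,73.86) → (239.73,68.91) → (237.12,60.89) → (239.73,52.87) → (246.55,47.92) → (254.97,47.92) → (261.79,52.87) → (264.40,60.89). Closed: final G1 returns to the first vertex.

**Shape 2** — `<polyline>` open polyline, stroke `#ff00ff` → score (S445, F1903). Machine vertices: (206.64,67.80) → (194.54,141.76) → (139.46,118.99) → (196.78,153.71) → (231.46,179.34) → (183.71,67.76). Open path.

**Shape 3** — `<path>` open polyline, stroke `#000000` → engrave (S169, F4371). Machine vertices: (80.58,8.75) → (169.73,146.94) → (32.12,160.77). Open path.

**Shape 4** — `<polygon>` regular polygon, stroke `#000000` → engrave (S169, F4371). Machine vertices: (216.23,175.92) → (250.65,116.25) → (204.53,65.08) → (141.61,93.12) → (148.84,161.63) → (216.23,175.92). Closed: final G1 returns to the first vertex.

**Shape 5** — `<polygon>` rectangle, stroke `#ff00ff` → score (S445, F1903). Machine vertices: (28.96,191.45) → (102.26,191.45) → (102.26,100.28) → (28.96,100.28) → (28.96,191.45). Closed: final G1 returns to the first vertex.

; LightBurn 1.6.03
; GRBL device profile, absolute coords
G21
G90
G0 X264.40 Y60.89
M4 S445
G01 X261.79 Y68.91 F1903
G01 X254.97 Y73.86
G01 X246.55 Y73.86
G01 X239.73 Y68.91
G01 X237.12 Y60.89
G01 X239.73 Y52.87
G01 X246.55 Y47.92
G01 X254.97 Y47.92
G01 X261.79 Y52.87
G01 X264.40 Y60.89
M5
G0 X206.64 Y67.80
M4 S445
G01 X194.54 Y141.76 F1903
G01 X139.46 Y118.99
G01 X196.78 Y153.71
G01 X231.46 Y179.34
G01 X183.71 Y67.76
M5
G0 X80.58 Y8.75
M4 S169
G01 X169.73 Y146.94 F4371
G01 X32.12 Y160.77
M5
G0 X216.23 Y175.92
M4 S169
G01 X250.65 Y116.25 F4371
G01 X204.53 Y65.08
G01 X141.61 Y93.12
G01 X148.84 Y161.63
G01 X216.23 Y175.92
M5
G0 X28.96 Y191.45
M4 S445
G01 X102.26 Y191.45 F1903
G01 X102.26 Y100.28
G01 X28.96 Y100.28
G01 X28.96 Y191.45
M5
G0 X0.00 Y0.00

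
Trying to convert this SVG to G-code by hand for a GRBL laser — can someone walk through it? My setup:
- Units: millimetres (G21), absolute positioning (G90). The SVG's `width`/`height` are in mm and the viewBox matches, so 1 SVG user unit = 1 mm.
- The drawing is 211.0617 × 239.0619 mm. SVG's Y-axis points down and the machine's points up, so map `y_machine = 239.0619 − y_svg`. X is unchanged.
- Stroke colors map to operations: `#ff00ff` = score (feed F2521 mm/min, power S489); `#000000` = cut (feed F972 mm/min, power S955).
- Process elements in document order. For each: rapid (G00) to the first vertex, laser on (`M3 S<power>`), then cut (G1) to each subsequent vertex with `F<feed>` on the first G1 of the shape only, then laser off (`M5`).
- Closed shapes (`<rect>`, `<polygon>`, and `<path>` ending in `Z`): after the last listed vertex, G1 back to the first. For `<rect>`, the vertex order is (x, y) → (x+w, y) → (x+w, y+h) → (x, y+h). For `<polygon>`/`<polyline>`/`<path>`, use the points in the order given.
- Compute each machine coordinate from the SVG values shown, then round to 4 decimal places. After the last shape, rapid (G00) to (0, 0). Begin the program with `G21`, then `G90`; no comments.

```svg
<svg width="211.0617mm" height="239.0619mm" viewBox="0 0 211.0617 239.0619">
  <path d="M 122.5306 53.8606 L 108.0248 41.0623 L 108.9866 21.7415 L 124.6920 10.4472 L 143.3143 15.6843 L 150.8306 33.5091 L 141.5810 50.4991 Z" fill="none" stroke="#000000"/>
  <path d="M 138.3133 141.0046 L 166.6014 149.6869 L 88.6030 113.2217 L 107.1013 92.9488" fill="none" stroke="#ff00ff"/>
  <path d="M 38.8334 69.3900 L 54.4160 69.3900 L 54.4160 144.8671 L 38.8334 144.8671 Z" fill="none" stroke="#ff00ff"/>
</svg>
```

G21
G90
G00 X122.5306 Y185.2013
M3 S955
G1 X108.0248 Y197.9996 F972
G1 X108.9866 Y217.3204
G1 X124.6920 Y228.6147
G1 X143.3143 Y223.3776
G1 X150.8306 Y205.5528
G1 X141.5810 Y188.5628
G1 X122.5306 Y185.2013
M5
G00 X138.3133 Y98.0573
M3 S489
G1 X166.6014 Y89.3750 F2521
G1 X88.6030 Y125.8402
G1 X107.1013 Y146.1131
M5
G00 X38.8334 Y169.6719
M3 S489
G1 X54.4160 Y169.6719 F2521
G1 X54.4160 Y94.1948
G1 X38.8334 Y94.1948
G1 X38.8334 Y169.6719
M5
G00 X0.0000 Y0.0000

viewBox `0 0 211.0617 239.0619` with mm width/height → 1 unit = 1 mm. Flip: y_m = 239.0619 − y_svg.

**Shape 1** — `<path>` regular polygon, stroke `#000000` → cut (S955, F972). Machine vertices: (122.5306,185.2013) → (108.0248,197.9996) → (108.9866,217.3204) → (124.6920,228.6147) → (143.3143,223.3776) → (150.8306,205.5528) → (141.5810,188.5628) → (122.5306,185.2013). Closed: final G1 returns to the first vertex.

**Shape 2** — `<path>` open polyline, stroke `#ff00ff` → score (S489, F2521). Machine vertices: (138.3133,98.0573) → (166.6014,89.3750) → (88.6030,125.8402) → (107.1013,146.1131). Open path.

**Shape 3** — `<path>` rectangle, stroke `#ff00ff` → score (S489, F2521). Machine vertices: (38.8334,169.6719) → (54.4160,169.6719) → (54.4160,94.1948) → (38.8334,94.1948) → (38.8334,169.6719). Closed: final G1 returns to the first vertex.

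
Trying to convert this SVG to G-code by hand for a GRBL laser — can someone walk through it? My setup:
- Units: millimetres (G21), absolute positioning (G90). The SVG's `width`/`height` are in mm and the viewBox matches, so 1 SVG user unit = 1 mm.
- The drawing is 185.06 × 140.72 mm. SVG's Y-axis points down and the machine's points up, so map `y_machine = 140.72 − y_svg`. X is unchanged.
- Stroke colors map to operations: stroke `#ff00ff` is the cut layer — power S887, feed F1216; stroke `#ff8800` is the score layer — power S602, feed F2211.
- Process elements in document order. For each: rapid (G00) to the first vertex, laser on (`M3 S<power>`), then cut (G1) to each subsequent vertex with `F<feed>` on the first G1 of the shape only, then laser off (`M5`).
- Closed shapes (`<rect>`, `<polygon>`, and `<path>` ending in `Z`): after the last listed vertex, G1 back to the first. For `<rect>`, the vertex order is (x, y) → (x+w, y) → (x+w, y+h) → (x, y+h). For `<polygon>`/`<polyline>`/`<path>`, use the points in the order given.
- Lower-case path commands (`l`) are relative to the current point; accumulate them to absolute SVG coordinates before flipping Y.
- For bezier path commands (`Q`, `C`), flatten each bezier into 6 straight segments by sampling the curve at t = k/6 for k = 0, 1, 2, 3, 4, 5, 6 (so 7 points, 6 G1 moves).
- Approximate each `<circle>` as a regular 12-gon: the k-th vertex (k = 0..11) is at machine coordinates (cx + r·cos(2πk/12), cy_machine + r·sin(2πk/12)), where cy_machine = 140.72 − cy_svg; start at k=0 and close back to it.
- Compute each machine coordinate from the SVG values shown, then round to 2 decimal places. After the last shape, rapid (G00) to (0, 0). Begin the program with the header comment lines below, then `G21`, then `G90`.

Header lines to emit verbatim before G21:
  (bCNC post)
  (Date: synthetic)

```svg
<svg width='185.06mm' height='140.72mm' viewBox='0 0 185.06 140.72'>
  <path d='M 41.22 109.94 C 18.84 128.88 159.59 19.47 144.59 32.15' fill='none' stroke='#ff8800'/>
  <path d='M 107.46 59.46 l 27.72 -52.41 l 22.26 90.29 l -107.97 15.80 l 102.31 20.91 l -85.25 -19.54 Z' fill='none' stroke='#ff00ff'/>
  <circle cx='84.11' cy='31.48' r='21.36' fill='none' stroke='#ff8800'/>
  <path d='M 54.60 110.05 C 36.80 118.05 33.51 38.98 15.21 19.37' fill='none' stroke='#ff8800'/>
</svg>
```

(bCNC post)
(Date: synthetic)
G21
G90
G00 X41.22 Y30.78
M3 S602
G1 X42.15 Y30.85 F2211
G1 X61.41 Y45.35
G1 X90.14 Y67.33
G1 X119.48 Y89.83
G1 X140.59 Y105.90
G1 X144.59 Y108.57
M5
G00 X107.46 Y81.26
M3 S887
G1 X135.18 Y133.67 F1216
G1 X157.44 Y43.38
G1 X49.47 Y27.58
G1 X151.78 Y6.67
G1 X66.53 Y26.21
G1 X107.46 Y81.26
M5
G00 X105.47 Y109.24
M3 S602
G1 X102.61 Y119.92 F2211
G1 X94.79 Y127.74
G1 X84.11 Y130.60
G1 X73.43 Y127.74
G1 X65.61 Y119.92
G1 X62.75 Y109.24
G1 X65.61 Y98.56
G1 X73.43 Y90.74
G1 X84.11 Y87.88
G1 X94.79 Y90.74
G1 X102.61 Y98.56
G1 X105.47 Y109.24
M5
G00 X54.60 Y30.67
M3 S602
G1 X46.77 Y33.25 F2211
G1 X40.54 Y46.27
G1 X35.09 Y65.66
G1 X29.60 Y87.35
G1 X23.25 Y107.27
G1 X15.21 Y121.35
M5
G00 X0.00 Y0.00

Since the viewBox matches the mm dimensions, user units are millimetres directly. The only transform is the Y-flip y_m = 140.72 − y_svg.

Shape 1 is a cubic bezier drawn with `<path>`. Its stroke #ff8800 means score at S602, F2211. After flipping Y the toolpath is (41.22,30.78) → (42.15,30.85) → (61.41,45.35) → (90.14,67.33) → (119.48,89.83) → (140.59,105.90) → (144.59,108.57).

Shape 2 is a closed polygon drawn with `<path>`. Its stroke #ff00ff means cut at S887, F1216. After flipping Y the toolpath is (107.46,81.26) → (135.18,133.67) → (157.44,43.38) → (49.47,27.58) → (151.78,6.67) → (66.53,26.21) → (107.46,81.26), returning to the start.

Shape 3 is a circle drawn with `<circle>`. Its stroke #ff8800 means score at S602, F2211. After flipping Y the toolpath is (105.47,109.24) → (102.61,119.92) → (94.79,127.74) → (84.11,130.60) → (73.43,127.74) → (65.61,119.92) → (62.75,109.24) → (65.61,98.56) → (73.43,90.74) → (84.11,87.88) → (94.79,90.74) → (102.61,98.56) → (105.47,109.24), returning to the start.

Shape 4 is a cubic bezier drawn with `<path>`. Its stroke #ff8800 means score at S602, F2211. After flipping Y the toolpath is (54.60,30.67) → (46.77,33.25) → (40.54,46.27) → (35.09,65.66) → (29.60,87.35) → (23.25,107.27) → (15.21,121.35).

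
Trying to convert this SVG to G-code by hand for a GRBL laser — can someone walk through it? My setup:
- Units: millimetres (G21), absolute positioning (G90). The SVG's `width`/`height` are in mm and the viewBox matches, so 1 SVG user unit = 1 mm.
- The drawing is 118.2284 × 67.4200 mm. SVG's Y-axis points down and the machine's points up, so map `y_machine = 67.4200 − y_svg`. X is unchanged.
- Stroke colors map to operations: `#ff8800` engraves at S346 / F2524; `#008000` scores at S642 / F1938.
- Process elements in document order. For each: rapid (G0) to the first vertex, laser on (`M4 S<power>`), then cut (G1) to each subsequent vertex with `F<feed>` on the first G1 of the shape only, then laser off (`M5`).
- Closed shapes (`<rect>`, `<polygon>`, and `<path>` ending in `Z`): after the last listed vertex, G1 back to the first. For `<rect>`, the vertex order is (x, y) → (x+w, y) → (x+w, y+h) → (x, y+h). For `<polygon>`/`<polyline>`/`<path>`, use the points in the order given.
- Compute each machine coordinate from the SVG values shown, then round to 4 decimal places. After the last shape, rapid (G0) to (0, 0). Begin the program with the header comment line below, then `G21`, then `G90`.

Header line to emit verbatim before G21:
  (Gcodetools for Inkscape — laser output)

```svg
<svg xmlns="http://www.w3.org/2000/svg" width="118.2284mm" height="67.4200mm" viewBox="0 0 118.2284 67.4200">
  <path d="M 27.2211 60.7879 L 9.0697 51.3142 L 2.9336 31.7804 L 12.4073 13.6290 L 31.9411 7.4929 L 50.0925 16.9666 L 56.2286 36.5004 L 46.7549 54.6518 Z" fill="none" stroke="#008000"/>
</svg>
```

(Gcodetools for Inkscape — laser output)
G21
G90
G0 X27.2211 Y6.6321
M4 S642
G1 X9.0697 Y16.1058 F1938
G1 X2.9336 Y35.6396
G1 X12.4073 Y53.7910
G1 X31.9411 Y59.9271
G1 X50.0925 Y50.4534
G1 X56.2286 Y30.9196
G1 X46.7549 Y12.7682
G1 X27.2211 Y6.6321
M5
G0 X0.0000 Y0.0000

1 u = 1 mm; y_m = 67.4200 − y.

[1] `<path>` regular polygon, #008000→score S642 F1938: (27.2211,6.6321) → (9.0697,16.1058) → (2.9336,35.6396) → (12.4073,53.7910) → (31.9411,59.9271) → (50.0925,50.4534) → (56.2286,30.9196) → (46.7549,12.7682) → (27.2211,6.6321) (closed)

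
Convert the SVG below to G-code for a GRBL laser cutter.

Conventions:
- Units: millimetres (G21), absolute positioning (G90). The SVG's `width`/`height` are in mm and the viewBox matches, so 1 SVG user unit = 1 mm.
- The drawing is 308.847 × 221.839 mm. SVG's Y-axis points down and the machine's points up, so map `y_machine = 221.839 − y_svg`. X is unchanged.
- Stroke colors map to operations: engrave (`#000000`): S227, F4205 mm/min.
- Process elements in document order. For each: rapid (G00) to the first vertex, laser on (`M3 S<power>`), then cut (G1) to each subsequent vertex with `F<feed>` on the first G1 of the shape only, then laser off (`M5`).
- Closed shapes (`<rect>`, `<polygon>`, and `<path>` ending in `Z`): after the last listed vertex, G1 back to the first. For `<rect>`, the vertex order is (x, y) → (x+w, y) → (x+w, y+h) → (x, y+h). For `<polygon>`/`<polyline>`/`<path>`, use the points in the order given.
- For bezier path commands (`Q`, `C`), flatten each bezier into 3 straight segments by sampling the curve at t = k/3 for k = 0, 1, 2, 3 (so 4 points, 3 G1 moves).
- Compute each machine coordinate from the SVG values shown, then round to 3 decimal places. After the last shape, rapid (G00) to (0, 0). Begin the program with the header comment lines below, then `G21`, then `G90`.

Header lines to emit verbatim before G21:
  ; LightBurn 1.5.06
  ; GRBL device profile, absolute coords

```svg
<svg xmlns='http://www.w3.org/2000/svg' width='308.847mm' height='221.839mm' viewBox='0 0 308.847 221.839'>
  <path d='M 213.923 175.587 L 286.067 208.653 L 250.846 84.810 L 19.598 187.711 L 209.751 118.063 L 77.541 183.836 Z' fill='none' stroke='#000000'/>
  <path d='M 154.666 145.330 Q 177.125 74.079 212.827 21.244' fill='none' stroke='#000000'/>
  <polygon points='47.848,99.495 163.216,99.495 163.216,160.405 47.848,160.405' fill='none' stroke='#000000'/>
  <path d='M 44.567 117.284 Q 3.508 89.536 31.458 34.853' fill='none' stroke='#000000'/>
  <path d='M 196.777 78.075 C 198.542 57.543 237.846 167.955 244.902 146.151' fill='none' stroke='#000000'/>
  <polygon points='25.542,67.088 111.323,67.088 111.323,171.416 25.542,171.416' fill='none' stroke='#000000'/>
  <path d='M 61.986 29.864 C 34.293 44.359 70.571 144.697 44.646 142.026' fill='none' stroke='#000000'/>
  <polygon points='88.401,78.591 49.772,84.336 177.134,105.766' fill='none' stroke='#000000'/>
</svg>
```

Since the viewBox matches the mm dimensions, user units are millimetres directly. The only transform is the Y-flip y_m = 221.839 − y_svg.

Shape 1 is a closed polygon drawn with `<path>`. Its stroke #000000 means engrave at S227, F4205. After flipping Y the toolpath is (213.923,46.252) → (286.067,13.186) → (250.846,137.029) → (19.598,34.128) → (209.751,103.776) → (77.541,38.003) → (213.923,46.252), returning to the start.

Shape 2 is a quadratic bezier drawn with `<path>`. Its stroke #000000 means engrave at S227, F4205. After flipping Y the toolpath is (154.666,76.509) → (171.110,121.963) → (190.497,163.325) → (212.827,200.595).

Shape 3 is a rectangle drawn with `<polygon>`. Its stroke #000000 means engrave at S227, F4205. After flipping Y the toolpath is (47.848,122.344) → (163.216,122.344) → (163.216,61.434) → (47.848,61.434) → (47.848,122.344), returning to the start.

Shape 4 is a quadratic bezier drawn with `<path>`. Its stroke #000000 means engrave at S227, F4205. After flipping Y the toolpath is (44.567,104.555) → (24.862,126.046) → (20.492,153.523) → (31.458,186.986).

Shape 5 is a cubic bezier drawn with `<path>`. Its stroke #000000 means engrave at S227, F4205. After flipping Y the toolpath is (196.777,143.764) → (208.470,130.395) → (229.681,88.209) → (244.902,75.688).

Shape 6 is a rectangle drawn with `<polygon>`. Its stroke #000000 means engrave at S227, F4205. After flipping Y the toolpath is (25.542,154.751) → (111.323,154.751) → (111.323,50.423) → (25.542,50.423) → (25.542,154.751), returning to the start.

Shape 7 is a cubic bezier drawn with `<path>`. Its stroke #000000 means engrave at S227, F4205. After flipping Y the toolpath is (61.986,191.975) → (50.944,155.860) → (54.510,104.484) → (44.646,79.813).

Shape 8 is a closed polygon drawn with `<polygon>`. Its stroke #000000 means engrave at S227, F4205. After flipping Y the toolpath is (88.401,143.248) → (49.772,137.503) → (177.134,116.073) → (88.401,143.248), returning to the start.

; LightBurn 1.5.06
; GRBL device profile, absolute coords
G21
G90
G00 X213.923 Y46.252
M3 S227
G1 X286.067 Y13.186 F4205
G1 X250.846 Y137.029
G1 X19.598 Y34.128
G1 X209.751 Y103.776
G1 X77.541 Y38.003
G1 X213.923 Y46.252
M5
G00 X154.666 Y76.509
M3 S227
G1 X171.110 Y121.963 F4205
G1 X190.497 Y163.325
G1 X212.827 Y200.595
M5
G00 X47.848 Y122.344
M3 S227
G1 X163.216 Y122.344 F4205
G1 X163.216 Y61.434
G1 X47.848 Y61.434
G1 X47.848 Y122.344
M5
G00 X44.567 Y104.555
M3 S227
G1 X24.862 Y126.046 F4205
G1 X20.492 Y153.523
G1 X31.458 Y186.986
M5
G00 X196.777 Y143.764
M3 S227
G1 X208.470 Y130.395 F4205
G1 X229.681 Y88.209
G1 X244.902 Y75.688
M5
G00 X25.542 Y154.751
M3 S227
G1 X111.323 Y154.751 F4205
G1 X111.323 Y50.423
G1 X25.542 Y50.423
G1 X25.542 Y154.751
M5
G00 X61.986 Y191.975
M3 S227
G1 X50.944 Y155.860 F4205
G1 X54.510 Y104.484
G1 X44.646 Y79.813
M5
G00 X88.401 Y143.248
M3 S227
G1 X49.772 Y137.503 F4205
G1 X177.134 Y116.073
G1 X88.401 Y143.248
M5
G00 X0.000 Y0.000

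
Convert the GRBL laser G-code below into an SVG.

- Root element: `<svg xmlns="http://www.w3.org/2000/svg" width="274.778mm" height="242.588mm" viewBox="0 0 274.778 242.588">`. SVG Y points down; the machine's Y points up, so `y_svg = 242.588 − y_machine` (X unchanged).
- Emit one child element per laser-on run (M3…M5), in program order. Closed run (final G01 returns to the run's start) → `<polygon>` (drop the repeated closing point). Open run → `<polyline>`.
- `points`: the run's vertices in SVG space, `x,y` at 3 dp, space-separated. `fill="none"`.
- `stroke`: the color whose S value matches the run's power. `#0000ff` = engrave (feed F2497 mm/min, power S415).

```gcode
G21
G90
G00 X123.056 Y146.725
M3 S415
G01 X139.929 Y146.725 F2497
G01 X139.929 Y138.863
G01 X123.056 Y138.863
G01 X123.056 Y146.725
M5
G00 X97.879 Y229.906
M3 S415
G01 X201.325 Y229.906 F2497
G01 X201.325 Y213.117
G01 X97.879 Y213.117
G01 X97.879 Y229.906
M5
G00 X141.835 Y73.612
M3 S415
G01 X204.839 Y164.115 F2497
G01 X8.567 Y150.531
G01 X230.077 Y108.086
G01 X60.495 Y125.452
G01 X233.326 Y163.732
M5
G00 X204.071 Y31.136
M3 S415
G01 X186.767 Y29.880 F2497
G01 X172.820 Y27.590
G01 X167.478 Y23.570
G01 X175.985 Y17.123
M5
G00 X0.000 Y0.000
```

Each laser-on run becomes one SVG element. Flip Y back into SVG space with y_svg = 242.588 − y_machine. Every run uses S415, so all elements get stroke `#0000ff` (engrave).

Run 1: The run returns to its start, so emit a `<polygon>` with points (Y-flipped): 123.056,95.863 139.929,95.863 139.929,103.725 123.056,103.725.

Run 2: The run returns to its start, so emit a `<polygon>` with points (Y-flipped): 97.879,12.682 201.325,12.682 201.325,29.471 97.879,29.471.

Run 3: The run is open, so emit a `<polyline>` with points (Y-flipped): 141.835,168.976 204.839,78.473 8.567,92.057 230.077,134.502 60.495,117.136 233.326,78.856.

Run 4: The run is open, so emit a `<polyline>` with points (Y-flipped): 204.071,211.452 186.767,212.708 172.820,214.998 167.478,219.018 175.985,225.465.

<svg xmlns="http://www.w3.org/2000/svg" width="274.778mm" height="242.588mm" viewBox="0 0 274.778 242.588">
  <polygon points="123.056,95.863 139.929,95.863 139.929,103.725 123.056,103.725" fill="none" stroke="#0000ff"/>
  <polygon points="97.879,12.682 201.325,12.682 201.325,29.471 97.879,29.471" fill="none" stroke="#0000ff"/>
  <polyline points="141.835,168.976 204.839,78.473 8.567,92.057 230.077,134.502 60.495,117.136 233.326,78.856" fill="none" stroke="#0000ff"/>
  <polyline points="204.071,211.452 186.767,212.708 172.820,214.998 167.478,219.018 175.985,225.465" fill="none" stroke="#0000ff"/>
</svg>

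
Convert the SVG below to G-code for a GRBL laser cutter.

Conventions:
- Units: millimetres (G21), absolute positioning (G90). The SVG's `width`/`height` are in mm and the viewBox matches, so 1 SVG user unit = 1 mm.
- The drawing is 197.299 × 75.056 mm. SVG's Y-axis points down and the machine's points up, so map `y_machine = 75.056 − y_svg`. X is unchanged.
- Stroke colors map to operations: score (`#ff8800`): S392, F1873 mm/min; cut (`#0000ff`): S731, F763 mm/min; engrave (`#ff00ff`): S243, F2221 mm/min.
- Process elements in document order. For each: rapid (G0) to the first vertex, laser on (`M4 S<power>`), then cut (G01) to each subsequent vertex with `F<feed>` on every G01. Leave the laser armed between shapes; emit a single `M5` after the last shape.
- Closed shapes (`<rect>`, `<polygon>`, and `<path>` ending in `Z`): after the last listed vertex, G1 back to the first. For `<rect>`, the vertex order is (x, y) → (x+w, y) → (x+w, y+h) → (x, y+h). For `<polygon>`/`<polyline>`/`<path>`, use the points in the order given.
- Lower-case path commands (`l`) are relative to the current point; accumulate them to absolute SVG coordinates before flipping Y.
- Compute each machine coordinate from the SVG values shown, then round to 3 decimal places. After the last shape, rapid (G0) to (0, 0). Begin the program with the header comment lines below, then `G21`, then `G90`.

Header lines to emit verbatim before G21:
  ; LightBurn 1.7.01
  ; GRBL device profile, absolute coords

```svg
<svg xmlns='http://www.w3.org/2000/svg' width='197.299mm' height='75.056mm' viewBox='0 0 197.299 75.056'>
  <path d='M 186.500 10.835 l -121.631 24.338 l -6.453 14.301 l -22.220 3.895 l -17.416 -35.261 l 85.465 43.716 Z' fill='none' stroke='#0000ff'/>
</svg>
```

; LightBurn 1.7.01
; GRBL device profile, absolute coords
G21
G90
G0 X186.500 Y64.221
M4 S731
G01 X64.869 Y39.883 F763
G01 X58.416 Y25.582 F763
G01 X36.196 Y21.687 F763
G01 X18.780 Y56.948 F763
G01 X104.245 Y13.232 F763
G01 X186.500 Y64.221 F763
M5
G0 X0.000 Y0.000

Since the viewBox matches the mm dimensions, user units are millimetres directly. The only transform is the Y-flip y_m = 75.056 − y_svg.

Shape 1 is a closed polygon drawn with `<path>`. Its stroke #0000ff means cut at S731, F763. After flipping Y the toolpath is (186.500,64.221) → (64.869,39.883) → (58.416,25.582) → (36.196,21.687) → (18.780,56.948) → (104.245,13.232) → (186.500,64.221), returning to the start.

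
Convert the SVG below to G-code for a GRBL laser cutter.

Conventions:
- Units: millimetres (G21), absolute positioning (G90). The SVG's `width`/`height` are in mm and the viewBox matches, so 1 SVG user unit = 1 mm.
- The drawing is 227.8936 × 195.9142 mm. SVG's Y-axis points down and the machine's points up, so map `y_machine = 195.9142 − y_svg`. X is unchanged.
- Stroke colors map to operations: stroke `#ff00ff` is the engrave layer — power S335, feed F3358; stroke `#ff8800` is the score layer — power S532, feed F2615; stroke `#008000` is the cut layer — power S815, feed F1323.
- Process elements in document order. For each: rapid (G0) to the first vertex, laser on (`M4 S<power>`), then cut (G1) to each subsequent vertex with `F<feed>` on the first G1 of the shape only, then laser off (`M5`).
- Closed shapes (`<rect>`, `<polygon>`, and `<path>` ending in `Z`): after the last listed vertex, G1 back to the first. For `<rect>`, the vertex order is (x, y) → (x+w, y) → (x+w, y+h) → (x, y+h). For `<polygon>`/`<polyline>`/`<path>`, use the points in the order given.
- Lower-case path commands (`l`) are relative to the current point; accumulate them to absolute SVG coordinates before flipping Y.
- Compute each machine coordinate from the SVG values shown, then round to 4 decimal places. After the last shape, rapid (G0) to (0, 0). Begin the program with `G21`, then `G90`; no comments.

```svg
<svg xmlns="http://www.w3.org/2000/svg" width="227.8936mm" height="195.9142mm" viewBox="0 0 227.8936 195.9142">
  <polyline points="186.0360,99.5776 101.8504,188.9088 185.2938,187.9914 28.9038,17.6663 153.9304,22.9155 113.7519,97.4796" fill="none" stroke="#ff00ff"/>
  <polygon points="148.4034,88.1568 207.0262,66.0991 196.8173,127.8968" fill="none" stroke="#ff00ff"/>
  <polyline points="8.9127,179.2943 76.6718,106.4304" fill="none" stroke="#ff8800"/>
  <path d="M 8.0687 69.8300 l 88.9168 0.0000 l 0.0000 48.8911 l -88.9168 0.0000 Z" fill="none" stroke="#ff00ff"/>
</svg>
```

G21
G90
G0 X186.0360 Y96.3366
M4 S335
G1 X101.8504 Y7.0054 F3358
G1 X185.2938 Y7.9228
G1 X28.9038 Y178.2479
G1 X153.9304 Y172.9987
G1 X113.7519 Y98.4346
M5
G0 X148.4034 Y107.7574
M4 S335
G1 X207.0262 Y129.8151 F3358
G1 X196.8173 Y68.0174
G1 X148.4034 Y107.7574
M5
G0 X8.9127 Y16.6199
M4 S532
G1 X76.6718 Y89.4838 F2615
M5
G0 X8.0687 Y126.0842
M4 S335
G1 X96.9855 Y126.0842 F3358
G1 X96.9855 Y77.1931
G1 X8.0687 Y77.1931
G1 X8.0687 Y126.0842
M5
G0 X0.0000 Y0.0000

1 u = 1 mm; y_m = 195.9142 − y.

[1] `<polyline>` open polyline, #ff00ff→engrave S335 F3358: (186.0360,96.3366) → (101.8504,7.0054) → (185.2938,7.9228) → (28.9038,178.2479) → (153.9304,172.9987) → (113.7519,98.4346)

[2] `<polygon>` regular polygon, #ff00ff→engrave S335 F3358: (148.4034,107.7574) → (207.0262,129.8151) → (196.8173,68.0174) → (148.4034,107.7574) (closed)

[3] `<polyline>` line segment, #ff8800→score S532 F2615: (8.9127,16.6199) → (76.6718,89.4838)

[4] `<path>` rectangle, #ff00ff→engrave S335 F3358: (8.0687,126.0842) → (96.9855,126.0842) → (96.9855,77.1931) → (8.0687,77.1931) → (8.0687,126.0842) (closed)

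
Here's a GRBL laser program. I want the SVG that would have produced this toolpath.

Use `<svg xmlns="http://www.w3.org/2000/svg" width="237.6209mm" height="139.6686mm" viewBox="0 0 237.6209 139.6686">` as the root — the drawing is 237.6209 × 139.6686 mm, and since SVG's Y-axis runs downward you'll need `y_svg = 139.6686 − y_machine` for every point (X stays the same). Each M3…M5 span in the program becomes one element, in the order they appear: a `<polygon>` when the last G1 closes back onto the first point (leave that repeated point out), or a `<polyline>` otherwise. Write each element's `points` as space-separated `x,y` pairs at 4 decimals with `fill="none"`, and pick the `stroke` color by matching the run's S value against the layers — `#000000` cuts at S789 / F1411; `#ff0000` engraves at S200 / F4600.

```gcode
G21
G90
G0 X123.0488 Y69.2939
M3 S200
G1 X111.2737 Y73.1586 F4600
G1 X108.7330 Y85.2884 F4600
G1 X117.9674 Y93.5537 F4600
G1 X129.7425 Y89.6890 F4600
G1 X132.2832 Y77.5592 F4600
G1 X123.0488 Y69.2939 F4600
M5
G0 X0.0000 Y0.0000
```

y_svg = 139.6686 − y_m. Every run uses S200, so all elements get stroke `#ff0000` (engrave).

[1] closed run; points: 123.0488,70.3747 111.2737,66.5100 108.7330,54.3802 117.9674,46.1149 129.7425,49.9796 132.2832,62.1094

<svg xmlns="http://www.w3.org/2000/svg" width="237.6209mm" height="139.6686mm" viewBox="0 0 237.6209 139.6686">
  <polygon points="123.0488,70.3747 111.2737,66.5100 108.7330,54.3802 117.9674,46.1149 129.7425,49.9796 132.2832,62.1094" fill="none" stroke="#ff0000"/>
</svg>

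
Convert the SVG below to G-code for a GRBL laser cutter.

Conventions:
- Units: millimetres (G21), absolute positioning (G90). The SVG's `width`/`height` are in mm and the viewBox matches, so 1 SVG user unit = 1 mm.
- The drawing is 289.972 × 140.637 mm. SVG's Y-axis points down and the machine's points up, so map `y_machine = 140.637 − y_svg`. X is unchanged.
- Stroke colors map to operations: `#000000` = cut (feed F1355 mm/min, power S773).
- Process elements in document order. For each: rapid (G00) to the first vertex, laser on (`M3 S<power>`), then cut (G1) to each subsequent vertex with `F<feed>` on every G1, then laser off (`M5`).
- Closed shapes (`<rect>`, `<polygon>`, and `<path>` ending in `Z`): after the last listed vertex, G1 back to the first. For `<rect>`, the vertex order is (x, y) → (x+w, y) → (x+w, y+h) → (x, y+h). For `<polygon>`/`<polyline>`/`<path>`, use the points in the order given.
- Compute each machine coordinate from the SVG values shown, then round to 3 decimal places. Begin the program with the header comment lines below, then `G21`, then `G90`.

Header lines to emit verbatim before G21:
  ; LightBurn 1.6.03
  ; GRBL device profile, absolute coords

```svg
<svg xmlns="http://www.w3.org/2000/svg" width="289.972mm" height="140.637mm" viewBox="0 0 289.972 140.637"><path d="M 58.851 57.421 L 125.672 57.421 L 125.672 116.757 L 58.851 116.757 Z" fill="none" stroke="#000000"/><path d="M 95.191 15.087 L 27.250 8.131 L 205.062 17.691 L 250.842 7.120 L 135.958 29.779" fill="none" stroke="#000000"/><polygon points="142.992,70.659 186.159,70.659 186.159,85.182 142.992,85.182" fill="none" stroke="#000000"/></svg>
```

; LightBurn 1.6.03
; GRBL device profile, absolute coords
G21
G90
G00 X58.851 Y83.216
M3 S773
G1 X125.672 Y83.216 F1355
G1 X125.672 Y23.880 F1355
G1 X58.851 Y23.880 F1355
G1 X58.851 Y83.216 F1355
M5
G00 X95.191 Y125.550
M3 S773
G1 X27.250 Y132.506 F1355
G1 X205.062 Y122.946 F1355
G1 X250.842 Y133.517 F1355
G1 X135.958 Y110.858 F1355
M5
G00 X142.992 Y69.978
M3 S773
G1 X186.159 Y69.978 F1355
G1 X186.159 Y55.455 F1355
G1 X142.992 Y55.455 F1355
G1 X142.992 Y69.978 F1355
M5

1 u = 1 mm; y_m = 140.637 − y.

[1] `<path>` rectangle, #000000→cut S773 F1355: (58.851,83.216) → (125.672,83.216) → (125.672,23.880) → (58.851,23.880) → (58.851,83.216) (closed)

[2] `<path>` open polyline, #000000→cut S773 F1355: (95.191,125.550) → (27.250,132.506) → (205.062,122.946) → (250.842,133.517) → (135.958,110.858)

[3] `<polygon>` rectangle, #000000→cut S773 F1355: (142.992,69.978) → (186.159,69.978) → (186.159,55.455) → (142.992,55.455) → (142.992,69.978) (closed)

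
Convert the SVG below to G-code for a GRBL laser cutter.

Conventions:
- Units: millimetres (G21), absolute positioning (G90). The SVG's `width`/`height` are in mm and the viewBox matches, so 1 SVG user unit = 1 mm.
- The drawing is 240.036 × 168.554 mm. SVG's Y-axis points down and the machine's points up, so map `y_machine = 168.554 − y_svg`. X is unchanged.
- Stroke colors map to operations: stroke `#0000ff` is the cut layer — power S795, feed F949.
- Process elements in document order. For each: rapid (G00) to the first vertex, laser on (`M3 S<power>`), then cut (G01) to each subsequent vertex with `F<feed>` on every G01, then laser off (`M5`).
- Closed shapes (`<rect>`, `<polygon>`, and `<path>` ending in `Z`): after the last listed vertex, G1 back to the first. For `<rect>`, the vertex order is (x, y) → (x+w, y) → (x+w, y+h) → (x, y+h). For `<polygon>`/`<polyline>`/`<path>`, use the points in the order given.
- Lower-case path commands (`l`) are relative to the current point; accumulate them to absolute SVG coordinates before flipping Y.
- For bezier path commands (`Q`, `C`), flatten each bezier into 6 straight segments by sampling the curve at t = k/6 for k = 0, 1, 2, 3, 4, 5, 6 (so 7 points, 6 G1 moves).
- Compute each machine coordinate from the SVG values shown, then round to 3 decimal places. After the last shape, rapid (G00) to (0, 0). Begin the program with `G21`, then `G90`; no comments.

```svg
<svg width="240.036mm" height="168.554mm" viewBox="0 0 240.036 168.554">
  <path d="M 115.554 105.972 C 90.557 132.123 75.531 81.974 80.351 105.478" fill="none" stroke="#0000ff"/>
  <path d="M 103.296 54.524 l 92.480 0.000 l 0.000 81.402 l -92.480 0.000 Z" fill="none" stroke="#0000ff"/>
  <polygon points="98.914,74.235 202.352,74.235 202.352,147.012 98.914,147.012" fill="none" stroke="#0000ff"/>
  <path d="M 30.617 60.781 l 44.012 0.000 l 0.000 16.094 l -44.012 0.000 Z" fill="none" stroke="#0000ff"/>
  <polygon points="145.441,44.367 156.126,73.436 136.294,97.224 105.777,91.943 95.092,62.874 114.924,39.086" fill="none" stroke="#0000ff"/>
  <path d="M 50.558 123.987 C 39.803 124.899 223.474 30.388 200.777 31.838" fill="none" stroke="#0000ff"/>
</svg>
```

G21
G90
G00 X115.554 Y62.582
M3 S795
G01 X103.932 Y55.171 F949
G01 X94.246 Y56.311 F949
G01 X86.771 Y61.836 F949
G01 X81.781 Y67.583 F949
G01 X79.549 Y69.384 F949
G01 X80.351 Y63.076 F949
M5
G00 X103.296 Y114.030
M3 S795
G01 X195.776 Y114.030 F949
G01 X195.776 Y32.628 F949
G01 X103.296 Y32.628 F949
G01 X103.296 Y114.030 F949
M5
G00 X98.914 Y94.319
M3 S795
G01 X202.352 Y94.319 F949
G01 X202.352 Y21.542 F949
G01 X98.914 Y21.542 F949
G01 X98.914 Y94.319 F949
M5
G00 X30.617 Y107.773
M3 S795
G01 X74.629 Y107.773 F949
G01 X74.629 Y91.679 F949
G01 X30.617 Y91.679 F949
G01 X30.617 Y107.773 F949
M5
G00 X145.441 Y124.187
M3 S795
G01 X156.126 Y95.118 F949
G01 X136.294 Y71.330 F949
G01 X105.777 Y76.611 F949
G01 X95.092 Y105.680 F949
G01 X114.924 Y129.468 F949
G01 X145.441 Y124.187 F949
M5
G00 X50.558 Y44.567
M3 S795
G01 X59.527 Y51.177 F949
G01 X89.767 Y68.374 F949
G01 X130.146 Y90.843 F949
G01 X169.529 Y113.267 F949
G01 X196.784 Y130.330 F949
G01 X200.777 Y136.716 F949
M5
G00 X0.000 Y0.000

Since the viewBox matches the mm dimensions, user units are millimetres directly. The only transform is the Y-flip y_m = 168.554 − y_svg.

Shape 1 is a cubic bezier drawn with `<path>`. Its stroke #0000ff means cut at S795, F949. After flipping Y the toolpath is (115.554,62.582) → (103.932,55.171) → (94.246,56.311) → (86.771,61.836) → (81.781,67.583) → (79.549,69.384) → (80.351,63.076).

Shape 2 is a rectangle drawn with `<path>`. Its stroke #0000ff means cut at S795, F949. After flipping Y the toolpath is (103.296,114.030) → (195.776,114.030) → (195.776,32.628) → (103.296,32.628) → (103.296,114.030), returning to the start.

Shape 3 is a rectangle drawn with `<polygon>`. Its stroke #0000ff means cut at S795, F949. After flipping Y the toolpath is (98.914,94.319) → (202.352,94.319) → (202.352,21.542) → (98.914,21.542) → (98.914,94.319), returning to the start.

Shape 4 is a rectangle drawn with `<path>`. Its stroke #0000ff means cut at S795, F949. After flipping Y the toolpath is (30.617,107.773) → (74.629,107.773) → (74.629,91.679) → (30.617,91.679) → (30.617,107.773), returning to the start.

Shape 5 is a regular polygon drawn with `<polygon>`. Its stroke #0000ff means cut at S795, F949. After flipping Y the toolpath is (145.441,124.187) → (156.126,95.118) → (136.294,71.330) → (105.777,76.611) → (95.092,105.680) → (114.924,129.468) → (145.441,124.187), returning to the start.

Shape 6 is a cubic bezier drawn with `<path>`. Its stroke #0000ff means cut at S795, F949. After flipping Y the toolpath is (50.558,44.567) → (59.527,51.177) → (89.767,68.374) → (130.146,90.843) → (169.529,113.267) → (196.784,130.330) → (200.777,136.716).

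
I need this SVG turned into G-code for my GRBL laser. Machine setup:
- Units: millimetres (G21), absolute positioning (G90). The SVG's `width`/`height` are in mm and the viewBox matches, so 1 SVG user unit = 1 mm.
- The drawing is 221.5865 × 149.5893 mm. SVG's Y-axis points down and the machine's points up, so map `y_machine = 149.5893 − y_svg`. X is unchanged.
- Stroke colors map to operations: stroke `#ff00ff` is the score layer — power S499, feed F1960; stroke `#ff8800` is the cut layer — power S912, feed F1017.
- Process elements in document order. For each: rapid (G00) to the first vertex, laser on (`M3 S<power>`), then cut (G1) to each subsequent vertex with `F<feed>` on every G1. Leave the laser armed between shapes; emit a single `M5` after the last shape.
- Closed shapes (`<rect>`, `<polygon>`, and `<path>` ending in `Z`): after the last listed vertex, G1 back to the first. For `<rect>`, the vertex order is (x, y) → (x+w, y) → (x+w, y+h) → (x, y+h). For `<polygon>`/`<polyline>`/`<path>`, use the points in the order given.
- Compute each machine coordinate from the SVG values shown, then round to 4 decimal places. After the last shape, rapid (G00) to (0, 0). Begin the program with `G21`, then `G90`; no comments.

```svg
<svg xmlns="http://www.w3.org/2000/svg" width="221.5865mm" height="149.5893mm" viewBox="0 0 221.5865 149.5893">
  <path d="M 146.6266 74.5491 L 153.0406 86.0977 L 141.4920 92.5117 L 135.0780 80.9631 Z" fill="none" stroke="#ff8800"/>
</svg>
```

G21
G90
G00 X146.6266 Y75.0402
M3 S912
G1 X153.0406 Y63.4916 F1017
G1 X141.4920 Y57.0776 F1017
G1 X135.0780 Y68.6262 F1017
G1 X146.6266 Y75.0402 F1017
M5
G00 X0.0000 Y0.0000

viewBox `0 0 221.5865 149.5893` with mm width/height → 1 unit = 1 mm. Flip: y_m = 149.5893 − y_svg.

**Shape 1** — `<path>` regular polygon, stroke `#ff8800` → cut (S912, F1017). Machine vertices: (146.6266,75.0402) → (153.0406,63.4916) → (141.4920,57.0776) → (135.0780,68.6262) → (146.6266,75.0402). Closed: final G1 returns to the first vertex.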